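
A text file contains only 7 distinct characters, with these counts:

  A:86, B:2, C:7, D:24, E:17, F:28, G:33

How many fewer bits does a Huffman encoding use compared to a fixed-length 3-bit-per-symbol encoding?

137

Fixed-length: 3 bits × 197 symbols = 591 bits.
Huffman merges:
B(2) + C(7) → 9
9 + E(17) → 26
D(24) + 26 → 50
F(28) + G(33) → 61
50 + 61 → 111
A(86) + 111 → 197
Huffman total = 9 + 26 + 50 + 61 + 111 + 197 = 454 bits.
Saving = 591 − 454 = 137 bits.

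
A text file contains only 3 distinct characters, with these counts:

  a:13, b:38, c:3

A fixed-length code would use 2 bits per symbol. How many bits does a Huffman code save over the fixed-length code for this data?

38

Fixed-length: 2 bits × 54 symbols = 108 bits.
Huffman merges:
merge c(3) and a(13): 16
merge 16 and b(38): 54
Huffman total = 16 + 54 = 70 bits.
Saving = 108 − 70 = 38 bits.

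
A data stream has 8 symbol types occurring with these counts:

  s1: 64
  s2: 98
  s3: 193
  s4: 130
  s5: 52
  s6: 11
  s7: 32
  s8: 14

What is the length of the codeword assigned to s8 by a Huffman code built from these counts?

Build the tree from the bottom:
merge s6(11) and s8(14): 25
merge 25 and s7(32): 57
merge s5(52) and 57: 109
merge s1(64) and s2(98): 162
merge 109 and s4(130): 239
merge 162 and s3(193): 355
merge 239 and 355: 594
The subtree containing s8 is merged 5 times, so code length = 5.

5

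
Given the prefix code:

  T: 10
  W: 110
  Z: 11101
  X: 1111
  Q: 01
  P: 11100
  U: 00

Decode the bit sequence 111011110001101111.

Read left to right; each codeword is recognised as soon as it completes (prefix code):
  11101→Z | 11100→P | 01→Q | 10→T | 1111→X
Decoded message: ZPQTX

ZPQTX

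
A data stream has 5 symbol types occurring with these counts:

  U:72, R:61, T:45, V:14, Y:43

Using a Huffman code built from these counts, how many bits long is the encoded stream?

Build the Huffman tree bottom-up:
merge V(14) and Y(43): 57
merge T(45) and 57: 102
merge R(61) and U(72): 133
merge 102 and 133: 235
Total encoded bits = sum of merged weights = 57 + 102 + 133 + 235 = 527.

527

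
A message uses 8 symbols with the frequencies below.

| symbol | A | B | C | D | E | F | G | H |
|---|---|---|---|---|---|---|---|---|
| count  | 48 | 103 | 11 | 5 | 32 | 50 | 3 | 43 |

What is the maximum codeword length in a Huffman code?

6

Merge the two lowest-weight nodes at each step:
combine G(3), D(5) → 8
combine 8, C(11) → 19
combine 19, E(32) → 51
combine H(43), A(48) → 91
combine F(50), 51 → 101
combine 91, 101 → 192
combine B(103), 192 → 295
The rarest symbols sit at the bottom; the longest codeword is 6 bits.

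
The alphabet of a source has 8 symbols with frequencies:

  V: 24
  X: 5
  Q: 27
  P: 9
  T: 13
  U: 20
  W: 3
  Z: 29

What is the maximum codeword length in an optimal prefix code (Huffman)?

5

Merge the two lowest-weight nodes at each step:
W(3) + X(5) → 8
8 + P(9) → 17
T(13) + 17 → 30
U(20) + V(24) → 44
Q(27) + Z(29) → 56
30 + 44 → 74
56 + 74 → 130
Maximum depth reached is 5.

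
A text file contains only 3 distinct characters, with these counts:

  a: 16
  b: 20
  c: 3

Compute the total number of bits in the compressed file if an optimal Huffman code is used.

58

Build the Huffman tree bottom-up:
c(3) + a(16) → 19
19 + b(20) → 39
Each symbol's bit-cost is frequency × depth; summing gives 58 bits (equivalently 19 + 39).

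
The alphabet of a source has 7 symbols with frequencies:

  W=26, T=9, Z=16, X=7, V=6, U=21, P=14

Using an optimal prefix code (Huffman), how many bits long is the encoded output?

263

Greedily combine the two least-frequent nodes:
V(6) + X(7) → 13
T(9) + 13 → 22
P(14) + Z(16) → 30
U(21) + 22 → 43
W(26) + 30 → 56
43 + 56 → 99
Each symbol's bit-cost is frequency × depth; summing gives 263 bits (equivalently 13 + 22 + 30 + 43 + 56 + 99).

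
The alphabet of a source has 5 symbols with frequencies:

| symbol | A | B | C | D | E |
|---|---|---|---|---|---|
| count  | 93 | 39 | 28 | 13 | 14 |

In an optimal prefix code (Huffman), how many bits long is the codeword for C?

Repeatedly merge the two smallest:
merge D(13) and E(14): 27
merge 27 and C(28): 55
merge B(39) and 55: 94
merge A(93) and 94: 187
C sits 3 levels below the root, so its codeword is 3 bits.

3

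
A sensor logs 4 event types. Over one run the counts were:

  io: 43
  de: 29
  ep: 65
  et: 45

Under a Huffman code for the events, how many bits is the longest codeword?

Merge the two lowest-weight nodes at each step:
merge de(29) and io(43): 72
merge et(45) and ep(65): 110
merge 72 and 110: 182
The rarest symbols sit at the bottom; the longest codeword is 2 bits.

2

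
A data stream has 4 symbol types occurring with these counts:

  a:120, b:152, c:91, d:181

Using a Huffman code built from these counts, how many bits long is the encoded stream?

1088

Greedily combine the two least-frequent nodes:
merge c(91) and a(120): 211
merge b(152) and d(181): 333
merge 211 and 333: 544
The encoded length is the sum of every internal node's weight: 211 + 333 + 544 = 1088 bits.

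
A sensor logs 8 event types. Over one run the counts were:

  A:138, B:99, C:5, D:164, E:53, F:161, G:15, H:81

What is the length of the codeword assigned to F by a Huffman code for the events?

Repeatedly merge the two smallest:
merge C(5) and G(15): 20
merge 20 and E(53): 73
merge 73 and H(81): 154
merge B(99) and A(138): 237
merge 154 and F(161): 315
merge D(164) and 237: 401
merge 315 and 401: 716
F sits 2 levels below the root, so its codeword is 2 bits.

2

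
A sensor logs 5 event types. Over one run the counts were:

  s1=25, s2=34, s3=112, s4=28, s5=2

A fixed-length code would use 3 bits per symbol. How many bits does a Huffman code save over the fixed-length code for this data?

231

Fixed-length: 3 bits × 201 symbols = 603 bits.
Huffman merges:
s5(2) + s1(25) → 27
27 + s4(28) → 55
s2(34) + 55 → 89
89 + s3(112) → 201
Huffman total = 27 + 55 + 89 + 201 = 372 bits.
Saving = 603 − 372 = 231 bits.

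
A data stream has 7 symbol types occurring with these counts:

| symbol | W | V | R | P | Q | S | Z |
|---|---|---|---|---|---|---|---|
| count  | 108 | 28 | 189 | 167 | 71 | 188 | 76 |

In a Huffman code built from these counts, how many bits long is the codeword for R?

2

Repeatedly merge the two smallest:
combine V(28), Q(71) → 99
combine Z(76), 99 → 175
combine W(108), P(167) → 275
combine 175, S(188) → 363
combine R(189), 275 → 464
combine 363, 464 → 827
R sits 2 levels below the root, so its codeword is 2 bits.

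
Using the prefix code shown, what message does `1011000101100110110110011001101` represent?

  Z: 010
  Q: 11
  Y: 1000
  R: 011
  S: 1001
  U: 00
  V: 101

VYVSVVSSV

Read left to right; each codeword is recognised as soon as it completes (prefix code):
  101→V | 1000→Y | 101→V | 1001→S | 101→V | 101→V | 1001→S | 1001→S | 101→V
Decoded message: VYVSVVSSV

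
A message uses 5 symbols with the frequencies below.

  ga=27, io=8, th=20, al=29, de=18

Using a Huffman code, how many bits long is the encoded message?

Greedily combine the two least-frequent nodes:
merge io(8) and de(18): 26
merge th(20) and 26: 46
merge ga(27) and al(29): 56
merge 46 and 56: 102
Each symbol's bit-cost is frequency × depth; summing gives 230 bits (equivalently 26 + 46 + 56 + 102).

230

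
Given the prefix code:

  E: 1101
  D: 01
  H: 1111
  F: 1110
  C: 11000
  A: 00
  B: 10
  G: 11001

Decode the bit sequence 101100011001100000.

BCGBAA

Read left to right; each codeword is recognised as soon as it completes (prefix code):
  10→B | 11000→C | 11001→G | 10→B | 00→A | 00→A
Decoded message: BCGBAA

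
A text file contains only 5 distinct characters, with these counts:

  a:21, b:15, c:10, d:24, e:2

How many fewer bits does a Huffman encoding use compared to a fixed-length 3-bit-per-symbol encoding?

60

Fixed-length: 3 bits × 72 symbols = 216 bits.
Huffman merges:
merge e(2) and c(10): 12
merge 12 and b(15): 27
merge a(21) and d(24): 45
merge 27 and 45: 72
Huffman total = 12 + 27 + 45 + 72 = 156 bits.
Saving = 216 − 156 = 60 bits.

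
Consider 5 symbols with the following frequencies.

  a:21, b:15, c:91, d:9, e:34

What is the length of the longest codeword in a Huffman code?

4

Merge the two lowest-weight nodes at each step:
combine d(9), b(15) → 24
combine a(21), 24 → 45
combine e(34), 45 → 79
combine 79, c(91) → 170
The first pair merged (d, b) ends up deepest, at depth 4.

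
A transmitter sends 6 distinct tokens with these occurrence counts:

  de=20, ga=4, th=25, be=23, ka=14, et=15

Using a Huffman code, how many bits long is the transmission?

Build the Huffman tree bottom-up:
ga(4) + ka(14) → 18
et(15) + 18 → 33
de(20) + be(23) → 43
th(25) + 33 → 58
43 + 58 → 101
Total encoded bits = sum of merged weights = 18 + 33 + 43 + 58 + 101 = 253.

253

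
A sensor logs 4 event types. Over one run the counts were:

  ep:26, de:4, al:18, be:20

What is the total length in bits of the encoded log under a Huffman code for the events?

132

Build the Huffman tree bottom-up:
merge de(4) and al(18): 22
merge be(20) and 22: 42
merge ep(26) and 42: 68
Each symbol's bit-cost is frequency × depth; summing gives 132 bits (equivalently 22 + 42 + 68).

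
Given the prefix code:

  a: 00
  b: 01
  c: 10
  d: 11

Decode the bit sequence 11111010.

ddcc

Read left to right; each codeword is recognised as soon as it completes (prefix code):
  11→d | 11→d | 10→c | 10→c
Decoded message: ddcc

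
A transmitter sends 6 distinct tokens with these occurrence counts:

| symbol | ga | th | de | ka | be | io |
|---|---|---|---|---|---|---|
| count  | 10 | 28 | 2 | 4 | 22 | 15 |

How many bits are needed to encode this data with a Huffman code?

184

Greedily combine the two least-frequent nodes:
combine de(2), ka(4) → 6
combine 6, ga(10) → 16
combine io(15), 16 → 31
combine be(22), th(28) → 50
combine 31, 50 → 81
Each symbol's bit-cost is frequency × depth; summing gives 184 bits (equivalently 6 + 16 + 31 + 50 + 81).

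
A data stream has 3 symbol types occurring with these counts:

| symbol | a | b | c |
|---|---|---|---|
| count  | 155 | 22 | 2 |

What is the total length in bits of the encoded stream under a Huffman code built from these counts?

203

Merge the two smallest weights repeatedly:
merge c(2) and b(22): 24
merge 24 and a(155): 179
Each symbol's bit-cost is frequency × depth; summing gives 203 bits (equivalently 24 + 179).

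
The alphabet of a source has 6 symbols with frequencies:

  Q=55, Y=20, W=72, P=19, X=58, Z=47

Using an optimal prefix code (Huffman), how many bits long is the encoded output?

Merge the two smallest weights repeatedly:
P(19) + Y(20) → 39
39 + Z(47) → 86
Q(55) + X(58) → 113
W(72) + 86 → 158
113 + 158 → 271
Each symbol's bit-cost is frequency × depth; summing gives 667 bits (equivalently 39 + 86 + 113 + 158 + 271).

667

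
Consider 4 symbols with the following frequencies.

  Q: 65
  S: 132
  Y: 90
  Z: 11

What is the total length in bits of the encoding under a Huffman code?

Build the Huffman tree bottom-up:
Z(11) + Q(65) → 76
76 + Y(90) → 166
S(132) + 166 → 298
The encoded length is the sum of every internal node's weight: 76 + 166 + 298 = 540 bits.

540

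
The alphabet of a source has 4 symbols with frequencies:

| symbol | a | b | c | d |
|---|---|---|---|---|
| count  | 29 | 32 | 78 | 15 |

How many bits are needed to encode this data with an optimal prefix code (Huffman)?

274

Greedily combine the two least-frequent nodes:
merge d(15) and a(29): 44
merge b(32) and 44: 76
merge 76 and c(78): 154
Total encoded bits = sum of merged weights = 44 + 76 + 154 = 274.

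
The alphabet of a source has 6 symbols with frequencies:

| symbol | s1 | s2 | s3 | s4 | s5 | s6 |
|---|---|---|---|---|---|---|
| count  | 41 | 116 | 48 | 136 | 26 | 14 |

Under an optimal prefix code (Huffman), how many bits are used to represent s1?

4

Huffman merges, smallest pair first:
s6(14) + s5(26) → 40
40 + s1(41) → 81
s3(48) + 81 → 129
s2(116) + 129 → 245
s4(136) + 245 → 381
s1 sits 4 levels below the root, so its codeword is 4 bits.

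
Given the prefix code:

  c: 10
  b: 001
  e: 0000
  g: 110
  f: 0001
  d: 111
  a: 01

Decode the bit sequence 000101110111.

fagd

Read left to right; each codeword is recognised as soon as it completes (prefix code):
  0001→f | 01→a | 110→g | 111→d
Decoded message: fagd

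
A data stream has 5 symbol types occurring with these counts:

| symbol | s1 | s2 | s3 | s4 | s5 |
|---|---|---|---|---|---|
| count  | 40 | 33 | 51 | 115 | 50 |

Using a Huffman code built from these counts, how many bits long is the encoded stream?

637

Build the Huffman tree bottom-up:
combine s2(33), s1(40) → 73
combine s5(50), s3(51) → 101
combine 73, 101 → 174
combine s4(115), 174 → 289
The encoded length is the sum of every internal node's weight: 73 + 101 + 174 + 289 = 637 bits.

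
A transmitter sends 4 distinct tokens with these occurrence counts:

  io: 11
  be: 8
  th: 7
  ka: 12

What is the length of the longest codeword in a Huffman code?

Merge the two lowest-weight nodes at each step:
merge th(7) and be(8): 15
merge io(11) and ka(12): 23
merge 15 and 23: 38
The first pair merged (th, be) ends up deepest, at depth 2.

2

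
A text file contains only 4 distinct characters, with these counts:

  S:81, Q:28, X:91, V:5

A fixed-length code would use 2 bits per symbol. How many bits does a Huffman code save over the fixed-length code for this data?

58

Fixed-length: 2 bits × 205 symbols = 410 bits.
Huffman merges:
combine V(5), Q(28) → 33
combine 33, S(81) → 114
combine X(91), 114 → 205
Huffman total = 33 + 114 + 205 = 352 bits.
Saving = 410 − 352 = 58 bits.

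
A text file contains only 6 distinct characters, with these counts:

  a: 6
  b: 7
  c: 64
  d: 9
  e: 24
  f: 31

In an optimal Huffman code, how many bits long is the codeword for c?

Huffman merges, smallest pair first:
combine a(6), b(7) → 13
combine d(9), 13 → 22
combine 22, e(24) → 46
combine f(31), 46 → 77
combine c(64), 77 → 141
c sits one level below the root: a 1-bit codeword.

1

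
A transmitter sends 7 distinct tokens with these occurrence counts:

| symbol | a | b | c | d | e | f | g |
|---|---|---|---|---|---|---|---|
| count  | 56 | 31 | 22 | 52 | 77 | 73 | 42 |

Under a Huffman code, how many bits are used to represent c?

4

Huffman merges, smallest pair first:
c(22) + b(31) → 53
g(42) + d(52) → 94
53 + a(56) → 109
f(73) + e(77) → 150
94 + 109 → 203
150 + 203 → 353
The subtree containing c is merged 4 times, so code length = 4.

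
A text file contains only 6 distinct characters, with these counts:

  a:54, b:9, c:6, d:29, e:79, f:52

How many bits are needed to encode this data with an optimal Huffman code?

517

Merge the two smallest weights repeatedly:
c(6) + b(9) → 15
15 + d(29) → 44
44 + f(52) → 96
a(54) + e(79) → 133
96 + 133 → 229
Each symbol's bit-cost is frequency × depth; summing gives 517 bits (equivalently 15 + 44 + 96 + 133 + 229).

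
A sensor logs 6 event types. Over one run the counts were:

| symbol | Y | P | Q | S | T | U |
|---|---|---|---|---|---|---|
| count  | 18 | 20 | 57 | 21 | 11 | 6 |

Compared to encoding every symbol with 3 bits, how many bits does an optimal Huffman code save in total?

Fixed-length: 3 bits × 133 symbols = 399 bits.
Huffman merges:
merge U(6) and T(11): 17
merge 17 and Y(18): 35
merge P(20) and S(21): 41
merge 35 and 41: 76
merge Q(57) and 76: 133
Huffman total = 17 + 35 + 41 + 76 + 133 = 302 bits.
Saving = 399 − 302 = 97 bits.

97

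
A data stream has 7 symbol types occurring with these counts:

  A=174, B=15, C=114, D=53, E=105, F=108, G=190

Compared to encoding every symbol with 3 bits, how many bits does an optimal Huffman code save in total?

Fixed-length: 3 bits × 759 symbols = 2277 bits.
Huffman merges:
merge B(15) and D(53): 68
merge 68 and E(105): 173
merge F(108) and C(114): 222
merge 173 and A(174): 347
merge G(190) and 222: 412
merge 347 and 412: 759
Huffman total = 68 + 173 + 222 + 347 + 412 + 759 = 1981 bits.
Saving = 2277 − 1981 = 296 bits.

296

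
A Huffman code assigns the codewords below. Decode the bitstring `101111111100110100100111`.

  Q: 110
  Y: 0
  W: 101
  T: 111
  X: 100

WTTXQXXT

Read left to right; each codeword is recognised as soon as it completes (prefix code):
  101→W | 111→T | 111→T | 100→X | 110→Q | 100→X | 100→X | 111→T
Decoded message: WTTXQXXT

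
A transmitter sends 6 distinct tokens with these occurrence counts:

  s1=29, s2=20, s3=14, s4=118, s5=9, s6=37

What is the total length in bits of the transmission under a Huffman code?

468

Merge the two smallest weights repeatedly:
combine s5(9), s3(14) → 23
combine s2(20), 23 → 43
combine s1(29), s6(37) → 66
combine 43, 66 → 109
combine 109, s4(118) → 227
Each symbol's bit-cost is frequency × depth; summing gives 468 bits (equivalently 23 + 43 + 66 + 109 + 227).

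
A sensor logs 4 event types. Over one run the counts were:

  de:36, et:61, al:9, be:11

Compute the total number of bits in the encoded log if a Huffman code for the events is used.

193

Merge the two smallest weights repeatedly:
merge al(9) and be(11): 20
merge 20 and de(36): 56
merge 56 and et(61): 117
Total encoded bits = sum of merged weights = 20 + 56 + 117 = 193.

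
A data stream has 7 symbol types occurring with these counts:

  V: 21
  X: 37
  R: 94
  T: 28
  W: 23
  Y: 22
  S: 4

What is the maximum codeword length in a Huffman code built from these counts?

Merge the two lowest-weight nodes at each step:
S(4) + V(21) → 25
Y(22) + W(23) → 45
25 + T(28) → 53
X(37) + 45 → 82
53 + 82 → 135
R(94) + 135 → 229
The first pair merged (S, V) ends up deepest, at depth 4.

4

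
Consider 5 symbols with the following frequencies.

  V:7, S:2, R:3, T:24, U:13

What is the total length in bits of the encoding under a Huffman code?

Greedily combine the two least-frequent nodes:
merge S(2) and R(3): 5
merge 5 and V(7): 12
merge 12 and U(13): 25
merge T(24) and 25: 49
Each symbol's bit-cost is frequency × depth; summing gives 91 bits (equivalently 5 + 12 + 25 + 49).

91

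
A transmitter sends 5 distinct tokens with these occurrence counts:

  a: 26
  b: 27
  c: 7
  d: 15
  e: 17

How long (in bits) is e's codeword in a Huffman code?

Huffman merges, smallest pair first:
c(7) + d(15) → 22
e(17) + 22 → 39
a(26) + b(27) → 53
39 + 53 → 92
e sits 2 levels below the root, so its codeword is 2 bits.

2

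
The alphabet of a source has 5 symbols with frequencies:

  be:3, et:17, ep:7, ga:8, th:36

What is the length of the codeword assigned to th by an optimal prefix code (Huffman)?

1

Huffman merges, smallest pair first:
combine be(3), ep(7) → 10
combine ga(8), 10 → 18
combine et(17), 18 → 35
combine 35, th(36) → 71
th is a child of the root — depth 1, so its codeword is a single bit.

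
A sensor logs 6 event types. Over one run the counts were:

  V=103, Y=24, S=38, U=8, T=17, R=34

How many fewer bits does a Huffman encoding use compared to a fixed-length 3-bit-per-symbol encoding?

Fixed-length: 3 bits × 224 symbols = 672 bits.
Huffman merges:
merge U(8) and T(17): 25
merge Y(24) and 25: 49
merge R(34) and S(38): 72
merge 49 and 72: 121
merge V(103) and 121: 224
Huffman total = 25 + 49 + 72 + 121 + 224 = 491 bits.
Saving = 672 − 491 = 181 bits.

181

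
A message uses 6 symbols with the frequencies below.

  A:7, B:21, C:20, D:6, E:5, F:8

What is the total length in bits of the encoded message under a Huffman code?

160

Build the Huffman tree bottom-up:
E(5) + D(6) → 11
A(7) + F(8) → 15
11 + 15 → 26
C(20) + B(21) → 41
26 + 41 → 67
Each symbol's bit-cost is frequency × depth; summing gives 160 bits (equivalently 11 + 15 + 26 + 41 + 67).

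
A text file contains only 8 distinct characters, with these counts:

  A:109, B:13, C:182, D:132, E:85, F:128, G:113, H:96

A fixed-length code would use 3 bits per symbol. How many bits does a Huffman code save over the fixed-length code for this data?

84

Fixed-length: 3 bits × 858 symbols = 2574 bits.
Huffman merges:
merge B(13) and E(85): 98
merge H(96) and 98: 194
merge A(109) and G(113): 222
merge F(128) and D(132): 260
merge C(182) and 194: 376
merge 222 and 260: 482
merge 376 and 482: 858
Huffman total = 98 + 194 + 222 + 260 + 376 + 482 + 858 = 2490 bits.
Saving = 2574 − 2490 = 84 bits.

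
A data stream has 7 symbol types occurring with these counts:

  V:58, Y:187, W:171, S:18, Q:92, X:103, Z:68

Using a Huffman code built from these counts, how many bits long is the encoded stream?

1809

Build the Huffman tree bottom-up:
S(18) + V(58) → 76
Z(68) + 76 → 144
Q(92) + X(103) → 195
144 + W(171) → 315
Y(187) + 195 → 382
315 + 382 → 697
The encoded length is the sum of every internal node's weight: 76 + 144 + 195 + 315 + 382 + 697 = 1809 bits.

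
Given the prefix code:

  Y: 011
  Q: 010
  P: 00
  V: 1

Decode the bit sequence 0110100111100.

YQYVVP

Read left to right; each codeword is recognised as soon as it completes (prefix code):
  011→Y | 010→Q | 011→Y | 1→V | 1→V | 00→P
Decoded message: YQYVVP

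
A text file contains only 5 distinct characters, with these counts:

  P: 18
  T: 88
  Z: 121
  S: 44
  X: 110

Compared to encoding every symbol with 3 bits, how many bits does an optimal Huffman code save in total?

319

Fixed-length: 3 bits × 381 symbols = 1143 bits.
Huffman merges:
combine P(18), S(44) → 62
combine 62, T(88) → 150
combine X(110), Z(121) → 231
combine 150, 231 → 381
Huffman total = 62 + 150 + 231 + 381 = 824 bits.
Saving = 1143 − 824 = 319 bits.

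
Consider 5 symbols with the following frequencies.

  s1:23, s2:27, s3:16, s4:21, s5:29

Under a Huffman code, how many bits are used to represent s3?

Huffman merges, smallest pair first:
s3(16) + s4(21) → 37
s1(23) + s2(27) → 50
s5(29) + 37 → 66
50 + 66 → 116
s3 sits 3 levels below the root, so its codeword is 3 bits.

3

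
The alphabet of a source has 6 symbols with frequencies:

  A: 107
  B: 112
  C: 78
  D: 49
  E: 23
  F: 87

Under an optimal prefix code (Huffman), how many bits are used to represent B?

Huffman merges, smallest pair first:
E(23) + D(49) → 72
72 + C(78) → 150
F(87) + A(107) → 194
B(112) + 150 → 262
194 + 262 → 456
B's leaf is at depth 2, giving a 2-bit codeword.

2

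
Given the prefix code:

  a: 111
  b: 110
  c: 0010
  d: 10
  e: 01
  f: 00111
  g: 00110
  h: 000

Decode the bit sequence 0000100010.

Read left to right; each codeword is recognised as soon as it completes (prefix code):
  000→h | 01→e | 000→h | 10→d
Decoded message: hehd

hehd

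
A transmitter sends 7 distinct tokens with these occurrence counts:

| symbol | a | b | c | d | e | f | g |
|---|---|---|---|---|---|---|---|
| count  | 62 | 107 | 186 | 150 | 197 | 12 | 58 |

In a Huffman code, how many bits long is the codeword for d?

Repeatedly merge the two smallest:
combine f(12), g(58) → 70
combine a(62), 70 → 132
combine b(107), 132 → 239
combine d(150), c(186) → 336
combine e(197), 239 → 436
combine 336, 436 → 772
d sits 2 levels below the root, so its codeword is 2 bits.

2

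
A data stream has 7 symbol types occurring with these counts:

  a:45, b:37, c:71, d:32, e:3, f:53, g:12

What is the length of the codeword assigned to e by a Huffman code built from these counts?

4

Huffman merges, smallest pair first:
merge e(3) and g(12): 15
merge 15 and d(32): 47
merge b(37) and a(45): 82
merge 47 and f(53): 100
merge c(71) and 82: 153
merge 100 and 153: 253
e's leaf is at depth 4, giving a 4-bit codeword.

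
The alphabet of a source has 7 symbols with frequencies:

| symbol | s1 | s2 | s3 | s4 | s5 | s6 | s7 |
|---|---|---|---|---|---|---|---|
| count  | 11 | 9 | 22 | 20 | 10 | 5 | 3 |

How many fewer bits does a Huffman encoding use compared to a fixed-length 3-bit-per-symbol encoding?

Fixed-length: 3 bits × 80 symbols = 240 bits.
Huffman merges:
combine s7(3), s6(5) → 8
combine 8, s2(9) → 17
combine s5(10), s1(11) → 21
combine 17, s4(20) → 37
combine 21, s3(22) → 43
combine 37, 43 → 80
Huffman total = 8 + 17 + 21 + 37 + 43 + 80 = 206 bits.
Saving = 240 − 206 = 34 bits.

34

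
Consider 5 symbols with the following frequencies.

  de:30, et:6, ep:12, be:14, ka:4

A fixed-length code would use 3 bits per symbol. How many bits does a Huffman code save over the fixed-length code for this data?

Fixed-length: 3 bits × 66 symbols = 198 bits.
Huffman merges:
merge ka(4) and et(6): 10
merge 10 and ep(12): 22
merge be(14) and 22: 36
merge de(30) and 36: 66
Huffman total = 10 + 22 + 36 + 66 = 134 bits.
Saving = 198 − 134 = 64 bits.

64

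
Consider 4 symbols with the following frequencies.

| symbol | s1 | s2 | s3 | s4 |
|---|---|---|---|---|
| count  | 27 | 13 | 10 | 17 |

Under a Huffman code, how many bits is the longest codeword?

3

Merge the two lowest-weight nodes at each step:
merge s3(10) and s2(13): 23
merge s4(17) and 23: 40
merge s1(27) and 40: 67
The first pair merged (s3, s2) ends up deepest, at depth 3.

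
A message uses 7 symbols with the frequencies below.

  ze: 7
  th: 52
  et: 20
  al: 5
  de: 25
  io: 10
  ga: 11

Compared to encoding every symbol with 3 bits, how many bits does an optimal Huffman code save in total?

71

Fixed-length: 3 bits × 130 symbols = 390 bits.
Huffman merges:
combine al(5), ze(7) → 12
combine io(10), ga(11) → 21
combine 12, et(20) → 32
combine 21, de(25) → 46
combine 32, 46 → 78
combine th(52), 78 → 130
Huffman total = 12 + 21 + 32 + 46 + 78 + 130 = 319 bits.
Saving = 390 − 319 = 71 bits.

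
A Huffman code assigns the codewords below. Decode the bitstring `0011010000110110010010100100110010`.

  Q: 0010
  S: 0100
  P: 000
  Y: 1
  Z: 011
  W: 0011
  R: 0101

WSWZQRQZQ

Read left to right; each codeword is recognised as soon as it completes (prefix code):
  0011→W | 0100→S | 0011→W | 011→Z | 0010→Q | 0101→R | 0010→Q | 011→Z | 0010→Q
Decoded message: WSWZQRQZQ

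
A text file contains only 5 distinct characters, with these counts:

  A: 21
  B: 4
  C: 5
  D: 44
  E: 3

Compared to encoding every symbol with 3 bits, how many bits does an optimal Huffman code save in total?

102

Fixed-length: 3 bits × 77 symbols = 231 bits.
Huffman merges:
combine E(3), B(4) → 7
combine C(5), 7 → 12
combine 12, A(21) → 33
combine 33, D(44) → 77
Huffman total = 7 + 12 + 33 + 77 = 129 bits.
Saving = 231 − 129 = 102 bits.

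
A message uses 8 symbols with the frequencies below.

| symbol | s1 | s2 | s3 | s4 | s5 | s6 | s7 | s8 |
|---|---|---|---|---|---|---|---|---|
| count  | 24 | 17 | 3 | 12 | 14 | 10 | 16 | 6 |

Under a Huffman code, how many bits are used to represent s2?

Huffman merges, smallest pair first:
combine s3(3), s8(6) → 9
combine 9, s6(10) → 19
combine s4(12), s5(14) → 26
combine s7(16), s2(17) → 33
combine 19, s1(24) → 43
combine 26, 33 → 59
combine 43, 59 → 102
s2 sits 3 levels below the root, so its codeword is 3 bits.

3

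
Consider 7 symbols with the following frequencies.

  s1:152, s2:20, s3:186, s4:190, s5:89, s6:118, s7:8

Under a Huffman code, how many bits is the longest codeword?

5

Merge the two lowest-weight nodes at each step:
merge s7(8) and s2(20): 28
merge 28 and s5(89): 117
merge 117 and s6(118): 235
merge s1(152) and s3(186): 338
merge s4(190) and 235: 425
merge 338 and 425: 763
Maximum depth reached is 5.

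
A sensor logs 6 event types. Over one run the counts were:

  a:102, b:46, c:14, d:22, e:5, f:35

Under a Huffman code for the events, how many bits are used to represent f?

Build the tree from the bottom:
e(5) + c(14) → 19
19 + d(22) → 41
f(35) + 41 → 76
b(46) + 76 → 122
a(102) + 122 → 224
The subtree containing f is merged 3 times, so code length = 3.

3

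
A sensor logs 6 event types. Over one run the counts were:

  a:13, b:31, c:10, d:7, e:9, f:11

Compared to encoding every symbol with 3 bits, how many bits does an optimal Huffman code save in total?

Fixed-length: 3 bits × 81 symbols = 243 bits.
Huffman merges:
combine d(7), e(9) → 16
combine c(10), f(11) → 21
combine a(13), 16 → 29
combine 21, 29 → 50
combine b(31), 50 → 81
Huffman total = 16 + 21 + 29 + 50 + 81 = 197 bits.
Saving = 243 − 197 = 46 bits.

46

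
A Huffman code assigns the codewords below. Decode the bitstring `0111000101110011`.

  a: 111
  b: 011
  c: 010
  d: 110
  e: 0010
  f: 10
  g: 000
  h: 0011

Read left to right; each codeword is recognised as soon as it completes (prefix code):
  011→b | 10→f | 0010→e | 111→a | 0011→h
Decoded message: bfeah

bfeah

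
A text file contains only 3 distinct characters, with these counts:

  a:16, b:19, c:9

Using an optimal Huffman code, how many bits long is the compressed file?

69

Build the Huffman tree bottom-up:
combine c(9), a(16) → 25
combine b(19), 25 → 44
Total encoded bits = sum of merged weights = 25 + 44 = 69.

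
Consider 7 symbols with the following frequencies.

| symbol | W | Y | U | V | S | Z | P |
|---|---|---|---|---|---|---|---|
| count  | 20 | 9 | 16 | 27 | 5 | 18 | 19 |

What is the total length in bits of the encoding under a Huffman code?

309

Merge the two smallest weights repeatedly:
merge S(5) and Y(9): 14
merge 14 and U(16): 30
merge Z(18) and P(19): 37
merge W(20) and V(27): 47
merge 30 and 37: 67
merge 47 and 67: 114
Each symbol's bit-cost is frequency × depth; summing gives 309 bits (equivalently 14 + 30 + 37 + 47 + 67 + 114).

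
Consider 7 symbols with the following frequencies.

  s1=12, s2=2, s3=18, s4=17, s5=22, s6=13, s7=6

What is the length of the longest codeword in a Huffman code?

4

Merge the two lowest-weight nodes at each step:
merge s2(2) and s7(6): 8
merge 8 and s1(12): 20
merge s6(13) and s4(17): 30
merge s3(18) and 20: 38
merge s5(22) and 30: 52
merge 38 and 52: 90
The first pair merged (s2, s7) ends up deepest, at depth 4.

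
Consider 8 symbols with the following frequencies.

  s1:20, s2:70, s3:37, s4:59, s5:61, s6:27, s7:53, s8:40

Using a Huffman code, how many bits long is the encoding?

1078

Greedily combine the two least-frequent nodes:
merge s1(20) and s6(27): 47
merge s3(37) and s8(40): 77
merge 47 and s7(53): 100
merge s4(59) and s5(61): 120
merge s2(70) and 77: 147
merge 100 and 120: 220
merge 147 and 220: 367
The encoded length is the sum of every internal node's weight: 47 + 77 + 100 + 120 + 147 + 220 + 367 = 1078 bits.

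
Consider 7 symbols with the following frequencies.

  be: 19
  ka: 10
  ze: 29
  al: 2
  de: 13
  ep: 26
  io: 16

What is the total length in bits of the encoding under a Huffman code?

302

Build the Huffman tree bottom-up:
combine al(2), ka(10) → 12
combine 12, de(13) → 25
combine io(16), be(19) → 35
combine 25, ep(26) → 51
combine ze(29), 35 → 64
combine 51, 64 → 115
Each symbol's bit-cost is frequency × depth; summing gives 302 bits (equivalently 12 + 25 + 35 + 51 + 64 + 115).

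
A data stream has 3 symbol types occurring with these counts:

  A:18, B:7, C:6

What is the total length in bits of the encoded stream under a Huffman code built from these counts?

44

Greedily combine the two least-frequent nodes:
combine C(6), B(7) → 13
combine 13, A(18) → 31
The encoded length is the sum of every internal node's weight: 13 + 31 = 44 bits.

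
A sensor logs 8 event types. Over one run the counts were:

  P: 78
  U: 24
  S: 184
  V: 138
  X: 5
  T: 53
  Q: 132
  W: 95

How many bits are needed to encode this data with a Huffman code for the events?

Merge the two smallest weights repeatedly:
X(5) + U(24) → 29
29 + T(53) → 82
P(78) + 82 → 160
W(95) + Q(132) → 227
V(138) + 160 → 298
S(184) + 227 → 411
298 + 411 → 709
The encoded length is the sum of every internal node's weight: 29 + 82 + 160 + 227 + 298 + 411 + 709 = 1916 bits.

1916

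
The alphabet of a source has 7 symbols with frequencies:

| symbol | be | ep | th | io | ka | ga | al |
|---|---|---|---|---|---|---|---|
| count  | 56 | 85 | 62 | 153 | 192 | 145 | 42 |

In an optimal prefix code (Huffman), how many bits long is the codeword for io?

2

Huffman merges, smallest pair first:
al(42) + be(56) → 98
th(62) + ep(85) → 147
98 + ga(145) → 243
147 + io(153) → 300
ka(192) + 243 → 435
300 + 435 → 735
io sits 2 levels below the root, so its codeword is 2 bits.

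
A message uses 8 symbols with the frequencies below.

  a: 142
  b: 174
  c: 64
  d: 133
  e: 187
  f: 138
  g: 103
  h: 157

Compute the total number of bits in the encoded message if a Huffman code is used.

3274

Build the Huffman tree bottom-up:
c(64) + g(103) → 167
d(133) + f(138) → 271
a(142) + h(157) → 299
167 + b(174) → 341
e(187) + 271 → 458
299 + 341 → 640
458 + 640 → 1098
Total encoded bits = sum of merged weights = 167 + 271 + 299 + 341 + 458 + 640 + 1098 = 3274.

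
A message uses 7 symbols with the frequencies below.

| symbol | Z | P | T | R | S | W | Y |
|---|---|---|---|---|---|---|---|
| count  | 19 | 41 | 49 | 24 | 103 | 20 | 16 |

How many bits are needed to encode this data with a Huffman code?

689

Merge the two smallest weights repeatedly:
Y(16) + Z(19) → 35
W(20) + R(24) → 44
35 + P(41) → 76
44 + T(49) → 93
76 + 93 → 169
S(103) + 169 → 272
Each symbol's bit-cost is frequency × depth; summing gives 689 bits (equivalently 35 + 44 + 76 + 93 + 169 + 272).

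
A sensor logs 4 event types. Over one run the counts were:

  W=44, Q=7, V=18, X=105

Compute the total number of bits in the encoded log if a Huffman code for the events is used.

268

Greedily combine the two least-frequent nodes:
combine Q(7), V(18) → 25
combine 25, W(44) → 69
combine 69, X(105) → 174
The encoded length is the sum of every internal node's weight: 25 + 69 + 174 = 268 bits.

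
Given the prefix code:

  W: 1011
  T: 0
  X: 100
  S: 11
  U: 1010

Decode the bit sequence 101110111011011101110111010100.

WWWTSWWUX

Read left to right; each codeword is recognised as soon as it completes (prefix code):
  1011→W | 1011→W | 1011→W | 0→T | 11→S | 1011→W | 1011→W | 1010→U | 100→X
Decoded message: WWWTSWWUX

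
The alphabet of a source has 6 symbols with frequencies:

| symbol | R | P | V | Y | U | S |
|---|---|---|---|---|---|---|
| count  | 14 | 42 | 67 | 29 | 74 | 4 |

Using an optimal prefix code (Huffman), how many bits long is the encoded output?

525

Merge the two smallest weights repeatedly:
combine S(4), R(14) → 18
combine 18, Y(29) → 47
combine P(42), 47 → 89
combine V(67), U(74) → 141
combine 89, 141 → 230
The encoded length is the sum of every internal node's weight: 18 + 47 + 89 + 141 + 230 = 525 bits.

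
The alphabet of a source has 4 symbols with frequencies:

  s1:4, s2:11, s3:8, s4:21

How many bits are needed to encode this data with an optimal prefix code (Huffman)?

Greedily combine the two least-frequent nodes:
s1(4) + s3(8) → 12
s2(11) + 12 → 23
s4(21) + 23 → 44
The encoded length is the sum of every internal node's weight: 12 + 23 + 44 = 79 bits.

79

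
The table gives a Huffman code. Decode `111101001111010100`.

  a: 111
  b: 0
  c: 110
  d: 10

addbadddb

Read left to right; each codeword is recognised as soon as it completes (prefix code):
  111→a | 10→d | 10→d | 0→b | 111→a | 10→d | 10→d | 10→d | 0→b
Decoded message: addbadddb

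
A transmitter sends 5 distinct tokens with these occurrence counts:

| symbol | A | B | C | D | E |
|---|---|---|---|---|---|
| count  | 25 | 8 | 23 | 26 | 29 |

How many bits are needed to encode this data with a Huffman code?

Build the Huffman tree bottom-up:
combine B(8), C(23) → 31
combine A(25), D(26) → 51
combine E(29), 31 → 60
combine 51, 60 → 111
Total encoded bits = sum of merged weights = 31 + 51 + 60 + 111 = 253.

253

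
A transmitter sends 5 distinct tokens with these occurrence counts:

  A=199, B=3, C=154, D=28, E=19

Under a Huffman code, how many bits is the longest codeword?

Merge the two lowest-weight nodes at each step:
B(3) + E(19) → 22
22 + D(28) → 50
50 + C(154) → 204
A(199) + 204 → 403
Maximum depth reached is 4.

4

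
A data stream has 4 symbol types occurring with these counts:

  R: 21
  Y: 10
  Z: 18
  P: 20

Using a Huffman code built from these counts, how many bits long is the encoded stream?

138

Merge the two smallest weights repeatedly:
Y(10) + Z(18) → 28
P(20) + R(21) → 41
28 + 41 → 69
Each symbol's bit-cost is frequency × depth; summing gives 138 bits (equivalently 28 + 41 + 69).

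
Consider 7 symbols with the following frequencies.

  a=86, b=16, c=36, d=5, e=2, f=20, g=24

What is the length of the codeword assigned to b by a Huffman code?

Huffman merges, smallest pair first:
combine e(2), d(5) → 7
combine 7, b(16) → 23
combine f(20), 23 → 43
combine g(24), c(36) → 60
combine 43, 60 → 103
combine a(86), 103 → 189
b sits 4 levels below the root, so its codeword is 4 bits.

4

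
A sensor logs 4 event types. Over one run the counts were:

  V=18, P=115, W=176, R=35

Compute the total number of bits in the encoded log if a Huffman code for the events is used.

Greedily combine the two least-frequent nodes:
merge V(18) and R(35): 53
merge 53 and P(115): 168
merge 168 and W(176): 344
Total encoded bits = sum of merged weights = 53 + 168 + 344 = 565.

565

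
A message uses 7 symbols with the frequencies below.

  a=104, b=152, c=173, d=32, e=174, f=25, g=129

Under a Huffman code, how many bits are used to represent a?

Huffman merges, smallest pair first:
combine f(25), d(32) → 57
combine 57, a(104) → 161
combine g(129), b(152) → 281
combine 161, c(173) → 334
combine e(174), 281 → 455
combine 334, 455 → 789
The subtree containing a is merged 3 times, so code length = 3.

3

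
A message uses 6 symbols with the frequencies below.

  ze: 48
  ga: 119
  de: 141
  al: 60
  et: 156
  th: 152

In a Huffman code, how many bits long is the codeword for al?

4

Build the tree from the bottom:
combine ze(48), al(60) → 108
combine 108, ga(119) → 227
combine de(141), th(152) → 293
combine et(156), 227 → 383
combine 293, 383 → 676
The subtree containing al is merged 4 times, so code length = 4.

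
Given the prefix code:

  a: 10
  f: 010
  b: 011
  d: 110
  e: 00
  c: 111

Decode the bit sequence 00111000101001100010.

Read left to right; each codeword is recognised as soon as it completes (prefix code):
  00→e | 111→c | 00→e | 010→f | 10→a | 011→b | 00→e | 010→f
Decoded message: ecefabef

ecefabef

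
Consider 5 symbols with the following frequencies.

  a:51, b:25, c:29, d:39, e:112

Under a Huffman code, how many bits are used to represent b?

Repeatedly merge the two smallest:
b(25) + c(29) → 54
d(39) + a(51) → 90
54 + 90 → 144
e(112) + 144 → 256
The subtree containing b is merged 3 times, so code length = 3.

3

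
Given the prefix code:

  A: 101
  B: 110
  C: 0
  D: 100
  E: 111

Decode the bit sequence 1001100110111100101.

DBCBEDA

Read left to right; each codeword is recognised as soon as it completes (prefix code):
  100→D | 110→B | 0→C | 110→B | 111→E | 100→D | 101→A
Decoded message: DBCBEDA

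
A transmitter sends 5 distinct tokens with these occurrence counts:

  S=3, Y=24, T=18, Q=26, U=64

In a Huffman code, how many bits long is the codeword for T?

Huffman merges, smallest pair first:
S(3) + T(18) → 21
21 + Y(24) → 45
Q(26) + 45 → 71
U(64) + 71 → 135
The subtree containing T is merged 4 times, so code length = 4.

4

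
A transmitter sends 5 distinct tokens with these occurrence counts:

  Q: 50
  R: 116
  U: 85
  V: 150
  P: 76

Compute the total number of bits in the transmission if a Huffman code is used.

Build the Huffman tree bottom-up:
combine Q(50), P(76) → 126
combine U(85), R(116) → 201
combine 126, V(150) → 276
combine 201, 276 → 477
Each symbol's bit-cost is frequency × depth; summing gives 1080 bits (equivalently 126 + 201 + 276 + 477).

1080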